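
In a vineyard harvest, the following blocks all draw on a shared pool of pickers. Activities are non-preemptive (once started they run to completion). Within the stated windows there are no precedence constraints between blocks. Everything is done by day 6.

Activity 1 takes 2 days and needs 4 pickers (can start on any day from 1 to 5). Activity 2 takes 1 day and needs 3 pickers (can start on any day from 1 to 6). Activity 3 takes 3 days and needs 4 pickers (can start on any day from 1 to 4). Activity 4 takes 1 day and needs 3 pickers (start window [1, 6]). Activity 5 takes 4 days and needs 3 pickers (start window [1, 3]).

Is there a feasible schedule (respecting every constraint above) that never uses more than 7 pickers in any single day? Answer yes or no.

yes

Schedule Activity 1@1, Activity 2@1, Activity 3@3, Activity 4@2, Activity 5@3: d1:7  d2:7  d3:7  d4:7  d5:7  d6:3 — peak 7 ≤ 7.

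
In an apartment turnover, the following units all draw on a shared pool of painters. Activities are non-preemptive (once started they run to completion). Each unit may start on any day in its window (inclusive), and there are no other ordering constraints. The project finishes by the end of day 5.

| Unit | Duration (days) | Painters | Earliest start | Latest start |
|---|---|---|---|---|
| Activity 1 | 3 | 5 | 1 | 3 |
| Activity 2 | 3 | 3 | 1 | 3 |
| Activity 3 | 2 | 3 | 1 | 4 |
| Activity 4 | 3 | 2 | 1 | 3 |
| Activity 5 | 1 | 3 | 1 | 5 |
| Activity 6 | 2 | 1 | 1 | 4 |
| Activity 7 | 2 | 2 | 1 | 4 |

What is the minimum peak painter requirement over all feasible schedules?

10

Early-start (Activity 1@1, Activity 2@1, Activity 3@1, Activity 4@1, Activity 5@1, Activity 6@1, Activity 7@1) gives peak 19: d1:19  d2:16  d3:10  d4:0  d5:0.
Shift Activity 3→4, Activity 5→4, Activity 6→4, Activity 7→4.
Schedule Activity 1@1, Activity 2@1, Activity 3@4, Activity 4@1, Activity 5@4, Activity 6@4, Activity 7@4: d1:10  d2:10  d3:10  d4:9  d5:6 — peak 10.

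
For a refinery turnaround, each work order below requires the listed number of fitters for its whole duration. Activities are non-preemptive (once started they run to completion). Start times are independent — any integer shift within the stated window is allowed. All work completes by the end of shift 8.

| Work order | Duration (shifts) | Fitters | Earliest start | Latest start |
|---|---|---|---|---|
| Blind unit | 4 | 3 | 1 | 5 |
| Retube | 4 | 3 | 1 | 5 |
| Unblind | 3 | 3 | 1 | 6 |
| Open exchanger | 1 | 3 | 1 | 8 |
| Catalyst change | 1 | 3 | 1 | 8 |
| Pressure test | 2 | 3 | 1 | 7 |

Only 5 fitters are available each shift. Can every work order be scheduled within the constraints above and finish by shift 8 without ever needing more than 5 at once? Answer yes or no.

Total fitter-shifts = 45; over 8 shifts the average is 45/8 > 5, so some shift must exceed 5.

no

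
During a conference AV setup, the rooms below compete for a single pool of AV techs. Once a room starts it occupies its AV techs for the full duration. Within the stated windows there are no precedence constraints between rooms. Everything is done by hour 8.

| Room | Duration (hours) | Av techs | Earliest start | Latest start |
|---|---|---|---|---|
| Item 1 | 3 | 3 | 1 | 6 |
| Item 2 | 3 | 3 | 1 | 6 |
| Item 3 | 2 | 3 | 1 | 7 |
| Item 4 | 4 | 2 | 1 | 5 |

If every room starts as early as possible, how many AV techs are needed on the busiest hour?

Early-start schedule: Item 1@1, Item 2@1, Item 3@1, Item 4@1.
Load per hour: hour 1: 11, hour 2: 11, hour 3: 8, hour 4: 2, hour 5: 0, hour 6: 0, hour 7: 0, hour 8: 0.
Peak is 11.

11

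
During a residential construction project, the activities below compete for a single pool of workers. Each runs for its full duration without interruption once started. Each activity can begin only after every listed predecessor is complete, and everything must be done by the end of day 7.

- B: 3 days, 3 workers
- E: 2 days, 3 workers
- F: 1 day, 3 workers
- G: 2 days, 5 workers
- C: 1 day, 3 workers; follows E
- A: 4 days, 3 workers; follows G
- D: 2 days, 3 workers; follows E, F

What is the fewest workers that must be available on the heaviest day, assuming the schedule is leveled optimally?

9

Early-start (B@1, E@1, F@1, G@1, C@3, A@3, D@3) gives peak 14: d1:14  d2:11  d3:12  d4:6  d5:3  d6:3  d7:0.
Shift E→3, F→3, C→5, A→4, D→5.
Schedule B@1, E@3, F@3, G@1, C@5, A@4, D@5: d1:8  d2:8  d3:9  d4:6  d5:9  d6:6  d7:3 — peak 9.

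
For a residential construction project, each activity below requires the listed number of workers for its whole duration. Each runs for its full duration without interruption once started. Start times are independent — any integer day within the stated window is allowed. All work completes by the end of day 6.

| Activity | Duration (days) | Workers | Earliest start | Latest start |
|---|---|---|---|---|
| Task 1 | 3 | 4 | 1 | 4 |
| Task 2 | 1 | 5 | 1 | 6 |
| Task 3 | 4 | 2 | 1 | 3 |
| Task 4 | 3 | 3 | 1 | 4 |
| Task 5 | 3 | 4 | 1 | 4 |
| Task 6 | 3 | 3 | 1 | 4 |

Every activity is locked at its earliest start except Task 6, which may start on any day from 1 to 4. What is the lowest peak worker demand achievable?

18

Task 6@1: d1:21  d2:16  d3:16  d4:2  d5:0  d6:0 → peak 21
Task 6@2: d1:18  d2:16  d3:16  d4:5  d5:0  d6:0 → peak 18
Task 6@3: d1:18  d2:13  d3:16  d4:5  d5:3  d6:0 → peak 18
Task 6@4: d1:18  d2:13  d3:13  d4:5  d5:3  d6:3 → peak 18
Best is Task 6@2, peak 18.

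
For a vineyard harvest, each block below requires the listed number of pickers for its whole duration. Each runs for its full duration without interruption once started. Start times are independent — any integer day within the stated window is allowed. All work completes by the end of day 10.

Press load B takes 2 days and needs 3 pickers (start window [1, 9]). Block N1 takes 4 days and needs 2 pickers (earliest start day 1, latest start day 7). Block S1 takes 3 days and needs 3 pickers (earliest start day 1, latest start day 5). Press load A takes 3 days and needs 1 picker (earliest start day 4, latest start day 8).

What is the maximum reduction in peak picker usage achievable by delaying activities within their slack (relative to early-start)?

Early-start peak: d1:8  d2:8  d3:5  d4:3  d5:1  d6:1  d7:0  d8:0  d9:0  d10:0 ⇒ 8.
Leveled (Press load B@1, Block N1@6, Block S1@3, Press load A@6): d1:3  d2:3  d3:3  d4:3  d5:3  d6:3  d7:3  d8:3  d9:2  d10:0 ⇒ 3.
Reduction 8 − 3 = 5.

5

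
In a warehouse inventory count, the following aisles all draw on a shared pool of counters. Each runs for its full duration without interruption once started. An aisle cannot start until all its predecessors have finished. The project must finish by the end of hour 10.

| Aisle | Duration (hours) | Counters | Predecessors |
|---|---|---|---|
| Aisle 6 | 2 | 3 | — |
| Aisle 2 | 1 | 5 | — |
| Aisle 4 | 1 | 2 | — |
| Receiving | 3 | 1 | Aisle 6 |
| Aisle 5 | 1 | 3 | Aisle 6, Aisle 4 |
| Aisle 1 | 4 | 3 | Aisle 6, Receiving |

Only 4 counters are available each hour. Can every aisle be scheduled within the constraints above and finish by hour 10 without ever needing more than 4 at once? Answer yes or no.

no

The minimum achievable peak is 5; 4 < 5, so no feasible schedule stays within the cap.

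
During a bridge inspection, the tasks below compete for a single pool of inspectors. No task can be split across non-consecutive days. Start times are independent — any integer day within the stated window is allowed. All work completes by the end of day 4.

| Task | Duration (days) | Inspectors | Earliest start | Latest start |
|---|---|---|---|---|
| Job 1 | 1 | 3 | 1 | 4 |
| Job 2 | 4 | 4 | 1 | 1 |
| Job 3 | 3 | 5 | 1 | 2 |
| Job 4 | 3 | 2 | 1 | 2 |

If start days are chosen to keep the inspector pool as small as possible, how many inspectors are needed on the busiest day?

Early-start (Job 1@1, Job 2@1, Job 3@1, Job 4@1) gives peak 14: d1:14  d2:11  d3:11  d4:4.
Shift Job 3→2.
Schedule Job 1@1, Job 2@1, Job 3@2, Job 4@1: d1:9  d2:11  d3:11  d4:9 — peak 11.
No arrangement of the 16 feasible schedules does better.

11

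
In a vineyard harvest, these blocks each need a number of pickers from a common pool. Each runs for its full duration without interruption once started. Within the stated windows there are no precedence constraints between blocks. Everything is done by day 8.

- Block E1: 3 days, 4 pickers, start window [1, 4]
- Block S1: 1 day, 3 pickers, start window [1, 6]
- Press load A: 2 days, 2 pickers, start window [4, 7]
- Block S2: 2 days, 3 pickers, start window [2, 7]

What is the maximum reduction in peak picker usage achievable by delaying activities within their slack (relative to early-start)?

3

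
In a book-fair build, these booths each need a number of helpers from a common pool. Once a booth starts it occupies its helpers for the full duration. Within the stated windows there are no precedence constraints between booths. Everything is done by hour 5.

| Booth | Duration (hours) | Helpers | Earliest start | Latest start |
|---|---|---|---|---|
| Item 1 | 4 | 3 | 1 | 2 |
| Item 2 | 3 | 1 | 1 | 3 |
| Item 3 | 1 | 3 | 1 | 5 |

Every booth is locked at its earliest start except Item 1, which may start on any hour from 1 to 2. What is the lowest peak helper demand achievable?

Item 1@1: h1:7  h2:4  h3:4  h4:3  h5:0 → peak 7
Item 1@2: h1:4  h2:4  h3:4  h4:3  h5:3 → peak 4
Best is Item 1@2, peak 4.

4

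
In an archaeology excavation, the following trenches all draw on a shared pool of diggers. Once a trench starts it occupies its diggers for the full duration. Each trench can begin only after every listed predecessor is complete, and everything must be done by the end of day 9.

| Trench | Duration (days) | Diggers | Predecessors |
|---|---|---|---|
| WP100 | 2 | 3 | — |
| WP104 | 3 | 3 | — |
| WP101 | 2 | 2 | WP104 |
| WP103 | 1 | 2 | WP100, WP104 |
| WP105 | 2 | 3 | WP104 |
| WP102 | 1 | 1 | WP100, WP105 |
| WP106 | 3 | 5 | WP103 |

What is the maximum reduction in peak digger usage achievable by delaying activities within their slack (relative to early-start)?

Early-start peak: d1:6  d2:6  d3:3  d4:7  d5:10  d6:6  d7:5  d8:0  d9:0 ⇒ 10.
Leveled (WP100@1, WP104@1, WP101@4, WP103@4, WP105@5, WP102@7, WP106@7): d1:6  d2:6  d3:3  d4:4  d5:5  d6:3  d7:6  d8:5  d9:5 ⇒ 6.
Reduction 10 − 6 = 4.

4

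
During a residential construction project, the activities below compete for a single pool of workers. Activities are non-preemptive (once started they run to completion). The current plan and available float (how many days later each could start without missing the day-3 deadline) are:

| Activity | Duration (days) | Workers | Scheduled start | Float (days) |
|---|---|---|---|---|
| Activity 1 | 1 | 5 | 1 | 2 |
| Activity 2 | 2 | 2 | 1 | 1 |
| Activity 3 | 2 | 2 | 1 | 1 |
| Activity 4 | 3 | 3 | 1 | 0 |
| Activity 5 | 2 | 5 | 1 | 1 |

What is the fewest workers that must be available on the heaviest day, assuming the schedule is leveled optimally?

12

Early-start (Activity 1@1, Activity 2@1, Activity 3@1, Activity 4@1, Activity 5@1) gives peak 17: d1:17  d2:12  d3:3.
Shift Activity 5→2.
Schedule Activity 1@1, Activity 2@1, Activity 3@1, Activity 4@1, Activity 5@2: d1:12  d2:12  d3:8 — peak 12.
No arrangement of the 24 feasible schedules does better.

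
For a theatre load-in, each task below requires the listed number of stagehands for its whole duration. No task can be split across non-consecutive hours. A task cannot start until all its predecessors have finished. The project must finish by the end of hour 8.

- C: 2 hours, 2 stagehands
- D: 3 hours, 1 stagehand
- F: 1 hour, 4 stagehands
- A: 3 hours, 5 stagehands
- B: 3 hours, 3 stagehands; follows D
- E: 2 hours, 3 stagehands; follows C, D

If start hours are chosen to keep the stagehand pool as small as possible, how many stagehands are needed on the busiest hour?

Early-start (C@1, D@1, F@1, A@1, B@4, E@4) gives peak 12: h1:12  h2:8  h3:6  h4:6  h5:6  h6:3  h7:0  h8:0.
Shift D→2, A→3, B→6, E→6.
Schedule C@1, D@2, F@1, A@3, B@6, E@6: h1:6  h2:3  h3:6  h4:6  h5:5  h6:6  h7:6  h8:3 — peak 6.
Total stagehand-hours = 41 over 8 hours ⇒ peak ≥ ⌈41/8⌉ = 6, so 6 is optimal.

6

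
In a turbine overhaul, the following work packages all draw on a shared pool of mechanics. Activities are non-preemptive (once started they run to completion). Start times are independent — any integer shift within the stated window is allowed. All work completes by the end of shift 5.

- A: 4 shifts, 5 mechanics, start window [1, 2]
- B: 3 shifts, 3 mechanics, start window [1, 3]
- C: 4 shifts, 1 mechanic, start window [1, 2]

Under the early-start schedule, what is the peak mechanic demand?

9

Early-start schedule: A@1, B@1, C@1.
Load per shift: shift 1: 9, shift 2: 9, shift 3: 9, shift 4: 6, shift 5: 0.
Peak is 9.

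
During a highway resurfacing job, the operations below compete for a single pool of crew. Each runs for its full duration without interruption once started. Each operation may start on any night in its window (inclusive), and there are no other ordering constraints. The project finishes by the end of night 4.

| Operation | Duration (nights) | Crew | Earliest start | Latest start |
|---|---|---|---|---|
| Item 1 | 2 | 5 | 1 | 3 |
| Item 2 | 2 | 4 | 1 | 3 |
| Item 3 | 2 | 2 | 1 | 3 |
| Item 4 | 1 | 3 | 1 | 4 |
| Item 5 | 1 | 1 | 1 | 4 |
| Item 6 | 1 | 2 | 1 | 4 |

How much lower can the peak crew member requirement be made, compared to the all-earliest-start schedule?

Early-start peak: n1:17  n2:11  n3:0  n4:0 ⇒ 17.
Leveled (Item 1@1, Item 2@3, Item 3@1, Item 4@3, Item 5@4, Item 6@4): n1:7  n2:7  n3:7  n4:7 ⇒ 7.
Reduction 17 − 7 = 10.

10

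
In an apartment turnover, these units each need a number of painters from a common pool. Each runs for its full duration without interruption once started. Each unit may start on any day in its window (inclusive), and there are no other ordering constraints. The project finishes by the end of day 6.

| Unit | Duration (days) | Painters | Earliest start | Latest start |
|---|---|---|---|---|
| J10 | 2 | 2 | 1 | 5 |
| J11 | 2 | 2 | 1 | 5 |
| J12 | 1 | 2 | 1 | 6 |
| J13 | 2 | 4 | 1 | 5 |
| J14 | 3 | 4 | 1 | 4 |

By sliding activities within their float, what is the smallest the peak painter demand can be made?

6

Early-start (J10@1, J11@1, J12@1, J13@1, J14@1) gives peak 14: d1:14  d2:12  d3:4  d4:0  d5:0  d6:0.
Shift J11→3, J13→2, J14→4.
Schedule J10@1, J11@3, J12@1, J13@2, J14@4: d1:4  d2:6  d3:6  d4:6  d5:4  d6:4 — peak 6.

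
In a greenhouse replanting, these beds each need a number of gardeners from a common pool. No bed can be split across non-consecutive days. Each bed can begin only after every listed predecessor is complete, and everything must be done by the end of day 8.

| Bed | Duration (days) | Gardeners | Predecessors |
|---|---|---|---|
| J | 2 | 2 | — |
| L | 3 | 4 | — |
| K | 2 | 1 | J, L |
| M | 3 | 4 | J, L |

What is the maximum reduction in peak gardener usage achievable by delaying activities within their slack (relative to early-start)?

1

Early-start peak: d1:6  d2:6  d3:4  d4:5  d5:5  d6:4  d7:0  d8:0 ⇒ 6.
Leveled (J@1, L@3, K@6, M@6): d1:2  d2:2  d3:4  d4:4  d5:4  d6:5  d7:5  d8:4 ⇒ 5.
Reduction 6 − 5 = 1.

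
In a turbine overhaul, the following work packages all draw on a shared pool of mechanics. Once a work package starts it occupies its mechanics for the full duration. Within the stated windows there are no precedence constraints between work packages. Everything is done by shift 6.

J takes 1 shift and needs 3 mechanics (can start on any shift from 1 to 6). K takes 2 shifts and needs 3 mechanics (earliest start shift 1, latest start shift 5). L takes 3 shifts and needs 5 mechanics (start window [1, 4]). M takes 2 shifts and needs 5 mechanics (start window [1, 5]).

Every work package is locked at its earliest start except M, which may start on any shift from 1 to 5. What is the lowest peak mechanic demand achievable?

M@1: s1:16  s2:13  s3:5  s4:0  s5:0  s6:0 → peak 16
M@2: s1:11  s2:13  s3:10  s4:0  s5:0  s6:0 → peak 13
M@3: s1:11  s2:8  s3:10  s4:5  s5:0  s6:0 → peak 11
M@4: s1:11  s2:8  s3:5  s4:5  s5:5  s6:0 → peak 11
M@5: s1:11  s2:8  s3:5  s4:0  s5:5  s6:5 → peak 11
Best is M@3, peak 11.

11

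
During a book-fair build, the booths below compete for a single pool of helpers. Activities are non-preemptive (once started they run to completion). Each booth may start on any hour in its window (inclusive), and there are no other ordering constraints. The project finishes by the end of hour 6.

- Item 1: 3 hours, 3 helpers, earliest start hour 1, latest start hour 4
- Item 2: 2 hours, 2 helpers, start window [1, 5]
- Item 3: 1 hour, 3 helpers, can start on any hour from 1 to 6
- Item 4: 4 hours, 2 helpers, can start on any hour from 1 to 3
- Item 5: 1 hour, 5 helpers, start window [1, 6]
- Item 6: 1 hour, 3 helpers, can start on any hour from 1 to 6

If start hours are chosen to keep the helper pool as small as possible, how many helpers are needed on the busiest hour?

7

Early-start (Item 1@1, Item 2@1, Item 3@1, Item 4@1, Item 5@1, Item 6@1) gives peak 18: h1:18  h2:7  h3:5  h4:2  h5:0  h6:0.
Shift Item 3→4, Item 5→5, Item 6→6.
Schedule Item 1@1, Item 2@1, Item 3@4, Item 4@1, Item 5@5, Item 6@6: h1:7  h2:7  h3:5  h4:5  h5:5  h6:3 — peak 7.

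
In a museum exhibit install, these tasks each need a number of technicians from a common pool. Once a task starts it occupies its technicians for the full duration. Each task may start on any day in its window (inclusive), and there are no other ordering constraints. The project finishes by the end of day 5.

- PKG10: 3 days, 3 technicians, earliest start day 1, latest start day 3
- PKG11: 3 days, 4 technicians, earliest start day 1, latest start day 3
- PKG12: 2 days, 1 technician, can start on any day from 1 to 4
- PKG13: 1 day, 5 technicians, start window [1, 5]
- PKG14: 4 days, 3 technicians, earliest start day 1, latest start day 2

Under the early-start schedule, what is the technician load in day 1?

16

At early start, day 1 has: PKG10, PKG11, PKG12, PKG13, PKG14.
Demand: 3 + 4 + 1 + 5 + 3 = 16.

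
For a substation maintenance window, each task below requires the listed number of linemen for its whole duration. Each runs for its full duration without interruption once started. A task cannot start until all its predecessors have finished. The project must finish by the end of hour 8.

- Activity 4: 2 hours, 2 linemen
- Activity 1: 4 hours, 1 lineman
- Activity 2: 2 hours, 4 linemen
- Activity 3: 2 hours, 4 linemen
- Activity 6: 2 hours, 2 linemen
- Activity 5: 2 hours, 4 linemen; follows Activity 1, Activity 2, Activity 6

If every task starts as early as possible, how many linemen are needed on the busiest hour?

Early-start schedule: Activity 4@1, Activity 1@1, Activity 2@1, Activity 3@1, Activity 6@1, Activity 5@5.
Load per hour: hour 1: 13, hour 2: 13, hour 3: 1, hour 4: 1, hour 5: 4, hour 6: 4, hour 7: 0, hour 8: 0.
Peak is 13.

13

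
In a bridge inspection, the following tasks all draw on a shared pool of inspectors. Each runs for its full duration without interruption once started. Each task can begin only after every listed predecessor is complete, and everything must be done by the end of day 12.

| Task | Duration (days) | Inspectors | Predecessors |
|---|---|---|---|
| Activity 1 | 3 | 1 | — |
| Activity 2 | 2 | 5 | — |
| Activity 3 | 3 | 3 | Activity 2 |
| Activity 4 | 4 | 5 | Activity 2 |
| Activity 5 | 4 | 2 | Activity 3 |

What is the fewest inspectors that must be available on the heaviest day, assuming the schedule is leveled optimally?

7

Early-start (Activity 1@1, Activity 2@1, Activity 3@3, Activity 4@3, Activity 5@6) gives peak 9: d1:6  d2:6  d3:9  d4:8  d5:8  d6:7  d7:2  d8:2  d9:2  d10:0  d11:0  d12:0.
Shift Activity 4→6.
Schedule Activity 1@1, Activity 2@1, Activity 3@3, Activity 4@6, Activity 5@6: d1:6  d2:6  d3:4  d4:3  d5:3  d6:7  d7:7  d8:7  d9:7  d10:0  d11:0  d12:0 — peak 7.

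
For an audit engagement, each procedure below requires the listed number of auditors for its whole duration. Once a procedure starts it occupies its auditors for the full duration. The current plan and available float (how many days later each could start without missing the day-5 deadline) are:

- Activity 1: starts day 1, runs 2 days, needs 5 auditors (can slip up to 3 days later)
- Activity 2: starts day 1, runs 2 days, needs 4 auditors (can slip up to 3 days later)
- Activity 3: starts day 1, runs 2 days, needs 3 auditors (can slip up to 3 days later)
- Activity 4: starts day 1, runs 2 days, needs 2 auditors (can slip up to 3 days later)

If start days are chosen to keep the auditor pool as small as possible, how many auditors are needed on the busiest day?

Early-start (Activity 1@1, Activity 2@1, Activity 3@1, Activity 4@1) gives peak 14: d1:14  d2:14  d3:0  d4:0  d5:0.
Shift Activity 2→3, Activity 3→3.
Schedule Activity 1@1, Activity 2@3, Activity 3@3, Activity 4@1: d1:7  d2:7  d3:7  d4:7  d5:0 — peak 7.

7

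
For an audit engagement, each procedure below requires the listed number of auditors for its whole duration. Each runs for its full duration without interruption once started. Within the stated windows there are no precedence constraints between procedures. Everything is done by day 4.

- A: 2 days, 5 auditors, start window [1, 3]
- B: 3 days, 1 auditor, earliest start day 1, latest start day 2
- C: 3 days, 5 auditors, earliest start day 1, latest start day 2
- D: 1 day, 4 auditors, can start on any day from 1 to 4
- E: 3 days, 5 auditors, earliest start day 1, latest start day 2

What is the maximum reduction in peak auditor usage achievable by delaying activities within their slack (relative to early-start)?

4

Early-start peak: d1:20  d2:16  d3:11  d4:0 ⇒ 20.
Leveled (A@1, B@1, C@1, D@1, E@2): d1:15  d2:16  d3:11  d4:5 ⇒ 16.
Reduction 20 − 16 = 4.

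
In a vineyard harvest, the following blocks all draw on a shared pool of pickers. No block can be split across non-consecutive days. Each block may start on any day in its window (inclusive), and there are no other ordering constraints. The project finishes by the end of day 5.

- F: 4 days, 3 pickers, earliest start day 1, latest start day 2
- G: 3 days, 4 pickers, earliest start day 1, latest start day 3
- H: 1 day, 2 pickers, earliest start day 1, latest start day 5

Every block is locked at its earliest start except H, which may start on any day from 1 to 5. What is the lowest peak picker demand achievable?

7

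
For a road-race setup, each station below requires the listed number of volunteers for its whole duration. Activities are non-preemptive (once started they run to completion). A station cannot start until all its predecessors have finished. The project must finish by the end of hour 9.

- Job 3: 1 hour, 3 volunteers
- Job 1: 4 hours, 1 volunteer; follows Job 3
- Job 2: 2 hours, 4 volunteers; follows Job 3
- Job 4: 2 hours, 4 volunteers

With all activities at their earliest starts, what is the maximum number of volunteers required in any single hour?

9

Early-start schedule: Job 3@1, Job 1@2, Job 2@2, Job 4@1.
Load per hour: hour 1: 7, hour 2: 9, hour 3: 5, hour 4: 1, hour 5: 1, hour 6: 0, hour 7: 0, hour 8: 0, hour 9: 0.
Peak is 9.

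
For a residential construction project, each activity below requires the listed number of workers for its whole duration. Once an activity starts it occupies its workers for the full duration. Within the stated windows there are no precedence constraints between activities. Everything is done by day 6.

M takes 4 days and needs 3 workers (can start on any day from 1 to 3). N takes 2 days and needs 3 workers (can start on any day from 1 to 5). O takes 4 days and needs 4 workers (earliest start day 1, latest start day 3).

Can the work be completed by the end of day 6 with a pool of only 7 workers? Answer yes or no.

yes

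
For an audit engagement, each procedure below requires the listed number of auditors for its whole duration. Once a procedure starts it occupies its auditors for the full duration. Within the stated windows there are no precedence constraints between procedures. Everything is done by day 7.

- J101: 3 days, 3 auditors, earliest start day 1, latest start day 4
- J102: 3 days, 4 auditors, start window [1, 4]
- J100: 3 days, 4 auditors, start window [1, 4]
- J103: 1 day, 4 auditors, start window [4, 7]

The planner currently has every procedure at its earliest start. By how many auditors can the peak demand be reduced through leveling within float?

4

Early-start peak: d1:11  d2:11  d3:11  d4:4  d5:0  d6:0  d7:0 ⇒ 11.
Leveled (J101@1, J102@1, J100@4, J103@7): d1:7  d2:7  d3:7  d4:4  d5:4  d6:4  d7:4 ⇒ 7.
Reduction 11 − 7 = 4.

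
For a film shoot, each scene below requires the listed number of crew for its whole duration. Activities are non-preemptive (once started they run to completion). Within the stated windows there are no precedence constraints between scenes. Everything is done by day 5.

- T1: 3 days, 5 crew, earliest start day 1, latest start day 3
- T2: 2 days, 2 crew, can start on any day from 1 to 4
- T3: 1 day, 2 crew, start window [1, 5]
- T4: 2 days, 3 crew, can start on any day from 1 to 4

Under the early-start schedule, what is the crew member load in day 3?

5

At early start, day 3 has: T1.
Demand: 5 = 5.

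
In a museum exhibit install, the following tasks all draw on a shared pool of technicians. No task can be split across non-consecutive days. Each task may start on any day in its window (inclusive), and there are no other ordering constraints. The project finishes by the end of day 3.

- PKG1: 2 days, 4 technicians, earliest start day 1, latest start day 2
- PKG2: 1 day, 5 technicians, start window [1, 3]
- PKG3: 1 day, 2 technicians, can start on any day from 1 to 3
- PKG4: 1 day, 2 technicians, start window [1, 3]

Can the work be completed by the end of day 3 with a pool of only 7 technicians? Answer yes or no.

Schedule PKG1@1, PKG2@3, PKG3@1, PKG4@2: d1:6  d2:6  d3:5 — peak 6 ≤ 7.

yes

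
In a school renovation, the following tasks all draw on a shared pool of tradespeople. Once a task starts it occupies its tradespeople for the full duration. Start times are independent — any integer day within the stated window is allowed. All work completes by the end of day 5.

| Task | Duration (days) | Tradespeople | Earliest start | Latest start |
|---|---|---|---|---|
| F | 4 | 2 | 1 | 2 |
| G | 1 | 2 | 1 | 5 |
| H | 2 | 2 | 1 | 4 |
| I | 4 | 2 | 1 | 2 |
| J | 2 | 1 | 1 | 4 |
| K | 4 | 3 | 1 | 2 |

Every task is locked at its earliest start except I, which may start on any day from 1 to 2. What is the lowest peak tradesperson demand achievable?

I@1: d1:12  d2:10  d3:7  d4:7  d5:0 → peak 12
I@2: d1:10  d2:10  d3:7  d4:7  d5:2 → peak 10
Best is I@2, peak 10.

10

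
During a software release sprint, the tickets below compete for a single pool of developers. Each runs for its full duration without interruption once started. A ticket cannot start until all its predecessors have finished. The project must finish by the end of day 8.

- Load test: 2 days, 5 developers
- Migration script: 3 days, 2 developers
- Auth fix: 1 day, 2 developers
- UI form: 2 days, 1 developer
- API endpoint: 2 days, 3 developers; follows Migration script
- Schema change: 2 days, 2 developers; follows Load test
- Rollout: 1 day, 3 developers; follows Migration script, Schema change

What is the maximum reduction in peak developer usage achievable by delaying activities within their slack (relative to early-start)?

5

Early-start peak: d1:10  d2:8  d3:4  d4:5  d5:6  d6:0  d7:0  d8:0 ⇒ 10.
Leveled (Load test@1, Migration script@3, Auth fix@3, UI form@3, API endpoint@6, Schema change@4, Rollout@8): d1:5  d2:5  d3:5  d4:5  d5:4  d6:3  d7:3  d8:3 ⇒ 5.
Reduction 10 − 5 = 5.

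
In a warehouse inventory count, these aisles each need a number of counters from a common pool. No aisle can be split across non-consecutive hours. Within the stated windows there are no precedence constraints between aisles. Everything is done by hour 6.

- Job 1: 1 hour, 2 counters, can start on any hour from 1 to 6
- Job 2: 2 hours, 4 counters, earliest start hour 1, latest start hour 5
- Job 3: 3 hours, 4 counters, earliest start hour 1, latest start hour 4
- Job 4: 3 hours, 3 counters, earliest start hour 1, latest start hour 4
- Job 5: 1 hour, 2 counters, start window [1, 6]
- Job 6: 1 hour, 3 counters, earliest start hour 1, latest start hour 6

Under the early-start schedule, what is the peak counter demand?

Early-start schedule: Job 1@1, Job 2@1, Job 3@1, Job 4@1, Job 5@1, Job 6@1.
Load per hour: hour 1: 18, hour 2: 11, hour 3: 7, hour 4: 0, hour 5: 0, hour 6: 0.
Peak is 18.

18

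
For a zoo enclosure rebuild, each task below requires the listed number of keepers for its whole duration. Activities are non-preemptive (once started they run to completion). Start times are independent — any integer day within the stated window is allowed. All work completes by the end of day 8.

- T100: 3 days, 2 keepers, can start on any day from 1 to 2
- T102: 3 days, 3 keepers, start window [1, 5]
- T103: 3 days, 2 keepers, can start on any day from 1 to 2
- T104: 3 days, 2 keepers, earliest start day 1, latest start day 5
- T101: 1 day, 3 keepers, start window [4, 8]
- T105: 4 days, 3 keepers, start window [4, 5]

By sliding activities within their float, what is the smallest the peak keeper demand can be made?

6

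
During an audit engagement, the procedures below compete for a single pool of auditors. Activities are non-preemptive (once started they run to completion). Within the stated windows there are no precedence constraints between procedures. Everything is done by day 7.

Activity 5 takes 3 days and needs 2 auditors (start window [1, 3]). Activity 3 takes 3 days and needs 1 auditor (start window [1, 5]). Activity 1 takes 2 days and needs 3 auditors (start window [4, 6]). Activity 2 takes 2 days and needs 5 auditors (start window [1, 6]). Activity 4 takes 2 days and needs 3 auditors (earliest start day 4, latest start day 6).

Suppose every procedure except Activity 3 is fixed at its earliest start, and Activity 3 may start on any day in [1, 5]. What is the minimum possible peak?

7

Activity 3@1: d1:8  d2:8  d3:3  d4:6  d5:6  d6:0  d7:0 → peak 8
Activity 3@2: d1:7  d2:8  d3:3  d4:7  d5:6  d6:0  d7:0 → peak 8
Activity 3@3: d1:7  d2:7  d3:3  d4:7  d5:7  d6:0  d7:0 → peak 7
Activity 3@4: d1:7  d2:7  d3:2  d4:7  d5:7  d6:1  d7:0 → peak 7
Activity 3@5: d1:7  d2:7  d3:2  d4:6  d5:7  d6:1  d7:1 → peak 7
Best is Activity 3@3, peak 7.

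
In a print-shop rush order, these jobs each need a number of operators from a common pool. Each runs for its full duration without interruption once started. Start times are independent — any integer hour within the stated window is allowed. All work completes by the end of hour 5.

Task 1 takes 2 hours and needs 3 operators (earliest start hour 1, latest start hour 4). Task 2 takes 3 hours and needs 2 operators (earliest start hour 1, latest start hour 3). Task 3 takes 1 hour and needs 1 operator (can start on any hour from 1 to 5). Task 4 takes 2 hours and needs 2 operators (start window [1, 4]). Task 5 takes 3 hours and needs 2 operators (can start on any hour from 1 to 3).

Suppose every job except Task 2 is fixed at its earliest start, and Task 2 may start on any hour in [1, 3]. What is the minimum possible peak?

Task 2@1: h1:10  h2:9  h3:4  h4:0  h5:0 → peak 10
Task 2@2: h1:8  h2:9  h3:4  h4:2  h5:0 → peak 9
Task 2@3: h1:8  h2:7  h3:4  h4:2  h5:2 → peak 8
Best is Task 2@3, peak 8.

8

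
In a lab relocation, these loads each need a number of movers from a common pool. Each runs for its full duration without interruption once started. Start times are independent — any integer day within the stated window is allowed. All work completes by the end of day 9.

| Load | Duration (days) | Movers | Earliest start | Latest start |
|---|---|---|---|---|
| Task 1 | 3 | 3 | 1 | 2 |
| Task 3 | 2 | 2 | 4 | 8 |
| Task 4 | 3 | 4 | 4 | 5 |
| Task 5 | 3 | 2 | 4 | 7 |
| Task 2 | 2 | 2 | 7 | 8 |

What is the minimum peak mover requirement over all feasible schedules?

Early-start (Task 1@1, Task 3@4, Task 4@4, Task 5@4, Task 2@7) gives peak 8: d1:3  d2:3  d3:3  d4:8  d5:8  d6:6  d7:2  d8:2  d9:0.
Shift Task 5→6.
Schedule Task 1@1, Task 3@4, Task 4@4, Task 5@6, Task 2@7: d1:3  d2:3  d3:3  d4:6  d5:6  d6:6  d7:4  d8:4  d9:0 — peak 6.

6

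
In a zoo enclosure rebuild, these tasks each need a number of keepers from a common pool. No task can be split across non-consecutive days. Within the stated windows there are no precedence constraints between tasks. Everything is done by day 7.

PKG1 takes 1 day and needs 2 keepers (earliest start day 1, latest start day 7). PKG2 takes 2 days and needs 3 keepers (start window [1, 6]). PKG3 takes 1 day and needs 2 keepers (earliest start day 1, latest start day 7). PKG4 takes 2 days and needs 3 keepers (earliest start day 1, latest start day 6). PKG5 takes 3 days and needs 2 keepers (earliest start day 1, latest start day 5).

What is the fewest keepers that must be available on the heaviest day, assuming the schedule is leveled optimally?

4

Early-start (PKG1@1, PKG2@1, PKG3@1, PKG4@1, PKG5@1) gives peak 12: d1:12  d2:8  d3:2  d4:0  d5:0  d6:0  d7:0.
Shift PKG2→4, PKG3→2, PKG4→6.
Schedule PKG1@1, PKG2@4, PKG3@2, PKG4@6, PKG5@1: d1:4  d2:4  d3:2  d4:3  d5:3  d6:3  d7:3 — peak 4.
Total keeper-days = 22 over 7 days ⇒ peak ≥ ⌈22/7⌉ = 4, so 4 is optimal.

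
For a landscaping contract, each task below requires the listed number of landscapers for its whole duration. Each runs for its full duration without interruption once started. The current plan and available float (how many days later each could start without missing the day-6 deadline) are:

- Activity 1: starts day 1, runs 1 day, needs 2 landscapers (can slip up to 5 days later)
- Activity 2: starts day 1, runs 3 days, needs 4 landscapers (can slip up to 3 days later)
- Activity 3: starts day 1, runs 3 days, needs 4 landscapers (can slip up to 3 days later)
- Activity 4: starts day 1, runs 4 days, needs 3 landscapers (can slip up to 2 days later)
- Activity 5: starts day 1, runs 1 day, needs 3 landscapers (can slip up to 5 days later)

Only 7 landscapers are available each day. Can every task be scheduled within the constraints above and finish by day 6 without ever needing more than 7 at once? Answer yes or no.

Schedule Activity 1@1, Activity 2@1, Activity 3@4, Activity 4@2, Activity 5@6: d1:6  d2:7  d3:7  d4:7  d5:7  d6:7 — peak 7 ≤ 7.

yes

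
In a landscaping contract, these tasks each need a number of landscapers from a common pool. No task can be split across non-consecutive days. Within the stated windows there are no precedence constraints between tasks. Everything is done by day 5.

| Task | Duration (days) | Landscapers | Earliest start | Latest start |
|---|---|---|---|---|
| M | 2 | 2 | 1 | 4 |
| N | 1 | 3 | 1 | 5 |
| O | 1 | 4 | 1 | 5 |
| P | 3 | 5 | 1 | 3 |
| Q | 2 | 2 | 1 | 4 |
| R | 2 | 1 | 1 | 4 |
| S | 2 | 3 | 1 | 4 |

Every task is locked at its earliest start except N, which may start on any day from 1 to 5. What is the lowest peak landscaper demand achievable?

N@1: d1:20  d2:13  d3:5  d4:0  d5:0 → peak 20
N@2: d1:17  d2:16  d3:5  d4:0  d5:0 → peak 17
N@3: d1:17  d2:13  d3:8  d4:0  d5:0 → peak 17
N@4: d1:17  d2:13  d3:5  d4:3  d5:0 → peak 17
N@5: d1:17  d2:13  d3:5  d4:0  d5:3 → peak 17
Best is N@2, peak 17.

17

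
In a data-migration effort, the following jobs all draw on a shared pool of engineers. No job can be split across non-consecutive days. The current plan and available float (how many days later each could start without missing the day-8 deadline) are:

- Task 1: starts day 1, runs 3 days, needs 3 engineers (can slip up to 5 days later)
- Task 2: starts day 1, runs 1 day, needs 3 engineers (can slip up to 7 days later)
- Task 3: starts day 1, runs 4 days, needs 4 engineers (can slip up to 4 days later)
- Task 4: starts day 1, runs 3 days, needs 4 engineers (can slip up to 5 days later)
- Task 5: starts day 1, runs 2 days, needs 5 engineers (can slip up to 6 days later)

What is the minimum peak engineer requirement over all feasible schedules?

8

Early-start (Task 1@1, Task 2@1, Task 3@1, Task 4@1, Task 5@1) gives peak 19: d1:19  d2:16  d3:11  d4:4  d5:0  d6:0  d7:0  d8:0.
Shift Task 3→2, Task 4→4, Task 5→7.
Schedule Task 1@1, Task 2@1, Task 3@2, Task 4@4, Task 5@7: d1:6  d2:7  d3:7  d4:8  d5:8  d6:4  d7:5  d8:5 — peak 8.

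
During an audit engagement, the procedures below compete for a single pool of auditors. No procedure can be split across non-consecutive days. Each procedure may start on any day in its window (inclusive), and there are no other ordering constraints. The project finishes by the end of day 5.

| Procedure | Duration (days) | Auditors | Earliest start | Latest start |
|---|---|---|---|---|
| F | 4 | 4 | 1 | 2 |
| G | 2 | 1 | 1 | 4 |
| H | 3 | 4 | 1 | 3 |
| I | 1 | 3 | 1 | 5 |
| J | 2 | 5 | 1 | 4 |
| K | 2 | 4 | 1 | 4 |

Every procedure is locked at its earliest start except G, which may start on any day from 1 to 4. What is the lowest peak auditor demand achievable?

G@1: d1:21  d2:18  d3:8  d4:4  d5:0 → peak 21
G@2: d1:20  d2:18  d3:9  d4:4  d5:0 → peak 20
G@3: d1:20  d2:17  d3:9  d4:5  d5:0 → peak 20
G@4: d1:20  d2:17  d3:8  d4:5  d5:1 → peak 20
Best is G@2, peak 20.

20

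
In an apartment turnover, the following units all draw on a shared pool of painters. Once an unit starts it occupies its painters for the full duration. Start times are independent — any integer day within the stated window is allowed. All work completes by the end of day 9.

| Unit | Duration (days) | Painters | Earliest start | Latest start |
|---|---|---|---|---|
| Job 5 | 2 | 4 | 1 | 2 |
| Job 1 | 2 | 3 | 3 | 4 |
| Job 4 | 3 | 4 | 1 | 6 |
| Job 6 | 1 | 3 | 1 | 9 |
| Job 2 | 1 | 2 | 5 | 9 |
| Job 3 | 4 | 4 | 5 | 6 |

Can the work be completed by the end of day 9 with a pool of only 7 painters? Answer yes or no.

yes

Schedule Job 5@1, Job 1@3, Job 4@3, Job 6@1, Job 2@5, Job 3@6: d1:7  d2:4  d3:7  d4:7  d5:6  d6:4  d7:4  d8:4  d9:4 — peak 7 ≤ 7.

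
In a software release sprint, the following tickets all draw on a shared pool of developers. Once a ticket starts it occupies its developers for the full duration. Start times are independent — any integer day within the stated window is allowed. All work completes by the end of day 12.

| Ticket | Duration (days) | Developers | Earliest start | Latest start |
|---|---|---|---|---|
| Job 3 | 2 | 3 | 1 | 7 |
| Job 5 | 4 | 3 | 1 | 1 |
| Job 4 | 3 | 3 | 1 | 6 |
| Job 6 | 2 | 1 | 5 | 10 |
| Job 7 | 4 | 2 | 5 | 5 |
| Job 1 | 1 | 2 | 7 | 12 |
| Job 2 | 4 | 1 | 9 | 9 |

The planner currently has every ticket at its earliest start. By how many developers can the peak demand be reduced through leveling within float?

Early-start peak: d1:9  d2:9  d3:6  d4:3  d5:3  d6:3  d7:4  d8:2  d9:1  d10:1  d11:1  d12:1 ⇒ 9.
Leveled (Job 3@1, Job 5@1, Job 4@3, Job 6@5, Job 7@5, Job 1@7, Job 2@9): d1:6  d2:6  d3:6  d4:6  d5:6  d6:3  d7:4  d8:2  d9:1  d10:1  d11:1  d12:1 ⇒ 6.
Reduction 9 − 6 = 3.

3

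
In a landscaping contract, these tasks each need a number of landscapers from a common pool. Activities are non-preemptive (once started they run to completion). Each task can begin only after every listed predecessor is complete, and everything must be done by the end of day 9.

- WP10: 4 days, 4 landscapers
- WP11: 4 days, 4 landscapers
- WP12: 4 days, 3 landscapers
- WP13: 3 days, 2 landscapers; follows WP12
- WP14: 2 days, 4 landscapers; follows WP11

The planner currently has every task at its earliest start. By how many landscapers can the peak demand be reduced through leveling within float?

3

Early-start peak: d1:11  d2:11  d3:11  d4:11  d5:6  d6:6  d7:2  d8:0  d9:0 ⇒ 11.
Leveled (WP10@5, WP11@1, WP12@1, WP13@5, WP14@8): d1:7  d2:7  d3:7  d4:7  d5:6  d6:6  d7:6  d8:8  d9:4 ⇒ 8.
Reduction 11 − 8 = 3.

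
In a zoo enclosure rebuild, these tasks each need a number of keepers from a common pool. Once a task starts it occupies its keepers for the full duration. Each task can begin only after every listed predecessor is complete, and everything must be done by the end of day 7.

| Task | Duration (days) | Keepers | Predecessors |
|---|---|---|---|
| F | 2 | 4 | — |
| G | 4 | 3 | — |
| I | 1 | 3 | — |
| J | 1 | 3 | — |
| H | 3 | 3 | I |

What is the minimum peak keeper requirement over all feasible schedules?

Early-start (F@1, G@1, I@1, J@1, H@2) gives peak 13: d1:13  d2:10  d3:6  d4:6  d5:0  d6:0  d7:0.
Shift G→3, I→3, J→4, H→5.
Schedule F@1, G@3, I@3, J@4, H@5: d1:4  d2:4  d3:6  d4:6  d5:6  d6:6  d7:3 — peak 6.

6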